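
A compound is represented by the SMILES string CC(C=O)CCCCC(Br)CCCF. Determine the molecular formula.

Walk through each heavy atom and fill implicit hydrogens from standard valence (C 4, N 3, O 2, S 2, halogen 1):
  atom 1: C, bond orders sum to 1 (valence 4) → 3 H
  atom 2: C, bond orders sum to 3 (valence 4) → 1 H
  atom 3: C, bond orders sum to 3 (valence 4) → 1 H
  atom 4: O, bond orders sum to 2 (valence 2) → 0 H
  atom 5: C, bond orders sum to 2 (valence 4) → 2 H
  atom 6: C, bond orders sum to 2 (valence 4) → 2 H
  atom 7: C, bond orders sum to 2 (valence 4) → 2 H
  atom 8: C, bond orders sum to 2 (valence 4) → 2 H
  atom 9: C, bond orders sum to 3 (valence 4) → 1 H
  atom 10: Br (halogen, monovalent) → 0 H
  atom 11: C, bond orders sum to 2 (valence 4) → 2 H
  atom 12: C, bond orders sum to 2 (valence 4) → 2 H
  atom 13: C, bond orders sum to 2 (valence 4) → 2 H
  atom 14: F (halogen, monovalent) → 0 H
Totals → C:11, H:20, Br:1, F:1, O:1.
In Hill order: C11H20BrFO.

C11H20BrFO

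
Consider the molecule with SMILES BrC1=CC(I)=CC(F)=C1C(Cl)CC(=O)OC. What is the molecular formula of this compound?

Walk through each heavy atom and fill implicit hydrogens from standard valence (C 4, N 3, O 2, S 2, halogen 1):
  atom 1: Br (halogen, monovalent) → 0 H
  atom 2: C, bond orders sum to 4 (valence 4) → 0 H
  atom 3: C, bond orders sum to 3 (valence 4) → 1 H
  atom 4: C, bond orders sum to 4 (valence 4) → 0 H
  atom 5: I (halogen, monovalent) → 0 H
  atom 6: C, bond orders sum to 3 (valence 4) → 1 H
  atom 7: C, bond orders sum to 4 (valence 4) → 0 H
  atom 8: F (halogen, monovalent) → 0 H
  atom 9: C, bond orders sum to 4 (valence 4) → 0 H
  atom 10: C, bond orders sum to 3 (valence 4) → 1 H
  atom 11: Cl (halogen, monovalent) → 0 H
  atom 12: C, bond orders sum to 2 (valence 4) → 2 H
  atom 13: C, bond orders sum to 4 (valence 4) → 0 H
  atom 14: O, bond orders sum to 2 (valence 2) → 0 H
  atom 15: O, bond orders sum to 2 (valence 2) → 0 H
  atom 16: C, bond orders sum to 1 (valence 4) → 3 H
Totals → C:10, H:8, Br:1, Cl:1, F:1, I:1, O:2.

C10H8BrClFIO2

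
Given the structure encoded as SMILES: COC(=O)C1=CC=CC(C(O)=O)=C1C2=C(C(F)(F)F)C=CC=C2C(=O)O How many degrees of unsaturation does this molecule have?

11

Molecular formula: C17H11F3O6.
DoU = (2C + 2 + N − H − X) / 2, where X is the halogen count and O/S are ignored.
    = (2·17 + 2 + 0 − 11 − 3) / 2 = 22 / 2 = 11.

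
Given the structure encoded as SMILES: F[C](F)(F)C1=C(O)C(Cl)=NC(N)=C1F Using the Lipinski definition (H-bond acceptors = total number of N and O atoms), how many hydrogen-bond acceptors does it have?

3

N atoms: 2; O atoms: 1.
Lipinski HBA = 2 + 1 = 3.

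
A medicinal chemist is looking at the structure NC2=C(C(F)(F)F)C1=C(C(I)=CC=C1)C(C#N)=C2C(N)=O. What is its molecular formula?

Walk through each heavy atom and fill implicit hydrogens from standard valence (C 4, N 3, O 2, S 2, halogen 1):
  atom 1: N, bond orders sum to 1 (valence 3) → 2 H
  atom 2: C, bond orders sum to 4 (valence 4) → 0 H
  atom 3: C, bond orders sum to 4 (valence 4) → 0 H
  atom 4: C, bond orders sum to 4 (valence 4) → 0 H
  atom 5: F (halogen, monovalent) → 0 H
  atom 6: F (halogen, monovalent) → 0 H
  atom 7: F (halogen, monovalent) → 0 H
  atom 8: C, bond orders sum to 4 (valence 4) → 0 H
  atom 9: C, bond orders sum to 4 (valence 4) → 0 H
  atom 10: C, bond orders sum to 4 (valence 4) → 0 H
  atom 11: I (halogen, monovalent) → 0 H
  atom 12: C, bond orders sum to 3 (valence 4) → 1 H
  atom 13: C, bond orders sum to 3 (valence 4) → 1 H
  atom 14: C, bond orders sum to 3 (valence 4) → 1 H
  atom 15: C, bond orders sum to 4 (valence 4) → 0 H
  atom 16: C, bond orders sum to 4 (valence 4) → 0 H
  atom 17: N, bond orders sum to 3 (valence 3) → 0 H
  atom 18: C, bond orders sum to 4 (valence 4) → 0 H
  atom 19: C, bond orders sum to 4 (valence 4) → 0 H
  atom 20: N, bond orders sum to 1 (valence 3) → 2 H
  atom 21: O, bond orders sum to 2 (valence 2) → 0 H
Totals → C:13, H:7, F:3, I:1, N:3, O:1.
In Hill order: C13H7F3IN3O.

C13H7F3IN3O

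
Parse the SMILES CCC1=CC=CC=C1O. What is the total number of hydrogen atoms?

10

Walk through each heavy atom and fill implicit hydrogens from standard valence (C 4, N 3, O 2, S 2, halogen 1):
  atom 1: C, bond orders sum to 1 (valence 4) → 3 H
  atom 2: C, bond orders sum to 2 (valence 4) → 2 H
  atom 3: C, bond orders sum to 4 (valence 4) → 0 H
  atom 4: C, bond orders sum to 3 (valence 4) → 1 H
  atom 5: C, bond orders sum to 3 (valence 4) → 1 H
  atom 6: C, bond orders sum to 3 (valence 4) → 1 H
  atom 7: C, bond orders sum to 3 (valence 4) → 1 H
  atom 8: C, bond orders sum to 4 (valence 4) → 0 H
  atom 9: O, bond orders sum to 1 (valence 2) → 1 H
Total hydrogens: 10.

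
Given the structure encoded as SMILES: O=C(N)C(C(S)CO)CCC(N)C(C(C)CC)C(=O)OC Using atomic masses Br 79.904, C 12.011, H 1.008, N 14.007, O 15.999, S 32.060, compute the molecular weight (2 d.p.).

320.45 g/mol

First, the molecular formula is C14H28N2O4S (counting implicit H from valence).
  C: 14 × 12.011 = 168.154
  H: 28 × 1.008 = 28.224
  N: 2 × 14.007 = 28.014
  O: 4 × 15.999 = 63.996
  S: 1 × 32.060 = 32.060
Sum: 14×12.011 + 28×1.008 + 2×14.007 + 4×15.999 + 1×32.060 = 320.448 → 320.45 g/mol.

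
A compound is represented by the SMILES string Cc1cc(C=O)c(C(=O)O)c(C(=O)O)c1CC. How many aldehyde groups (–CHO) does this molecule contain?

The aldehyde motif appears at heavy-atom position 5 in the SMILES.
Other groups present: 2 carboxylic acid.
Aldehyde count: 1.

1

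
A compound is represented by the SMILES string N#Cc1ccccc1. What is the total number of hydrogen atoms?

Walk through each heavy atom and fill implicit hydrogens from standard valence (C 4, N 3, O 2, S 2, halogen 1); for lowercase aromatic atoms, an aromatic c carries 1 H when it has two neighbours and 0 H with three, and aromatic n carries 0 H:
  atom 1: N, bond orders sum to 3 (valence 3) → 0 H
  atom 2: C, bond orders sum to 4 (valence 4) → 0 H
  atom 3: aromatic c, 3 neighbours → 0 H
  atom 4: aromatic c, 2 neighbours → 1 H
  atom 5: aromatic c, 2 neighbours → 1 H
  atom 6: aromatic c, 2 neighbours → 1 H
  atom 7: aromatic c, 2 neighbours → 1 H
  atom 8: aromatic c, 2 neighbours → 1 H
Total hydrogens: 5.

5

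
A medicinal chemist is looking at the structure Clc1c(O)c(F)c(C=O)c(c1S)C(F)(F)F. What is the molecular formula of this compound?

C8H3ClF4O2S

Walk through each heavy atom and fill implicit hydrogens from standard valence (C 4, N 3, O 2, S 2, halogen 1); for lowercase aromatic atoms, an aromatic c carries 1 H when it has two neighbours and 0 H with three, and aromatic n carries 0 H:
  atom 1: Cl (halogen, monovalent) → 0 H
  atom 2: aromatic c, 3 neighbours → 0 H
  atom 3: aromatic c, 3 neighbours → 0 H
  atom 4: O, bond orders sum to 1 (valence 2) → 1 H
  atom 5: aromatic c, 3 neighbours → 0 H
  atom 6: F (halogen, monovalent) → 0 H
  atom 7: aromatic c, 3 neighbours → 0 H
  atom 8: C, bond orders sum to 3 (valence 4) → 1 H
  atom 9: O, bond orders sum to 2 (valence 2) → 0 H
  atom 10: aromatic c, 3 neighbours → 0 H
  atom 11: aromatic c, 3 neighbours → 0 H
  atom 12: S, bond orders sum to 1 (valence 2) → 1 H
  atom 13: C, bond orders sum to 4 (valence 4) → 0 H
  atom 14: F (halogen, monovalent) → 0 H
  atom 15: F (halogen, monovalent) → 0 H
  atom 16: F (halogen, monovalent) → 0 H
Totals → C:8, H:3, Cl:1, F:4, O:2, S:1.
In Hill order: C8H3ClF4O2S.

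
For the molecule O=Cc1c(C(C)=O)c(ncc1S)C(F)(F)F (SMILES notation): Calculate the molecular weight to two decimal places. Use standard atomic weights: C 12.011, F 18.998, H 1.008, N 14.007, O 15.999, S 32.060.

First, the molecular formula is C9H6F3NO2S (counting implicit H from valence).
  C: 9 × 12.011 = 108.099
  F: 3 × 18.998 = 56.994
  H: 6 × 1.008 = 6.048
  N: 1 × 14.007 = 14.007
  O: 2 × 15.999 = 31.998
  S: 1 × 32.060 = 32.060
Sum: 9×12.011 + 3×18.998 + 6×1.008 + 1×14.007 + 2×15.999 + 1×32.060 = 249.206 → 249.21 g/mol.

249.21 g/mol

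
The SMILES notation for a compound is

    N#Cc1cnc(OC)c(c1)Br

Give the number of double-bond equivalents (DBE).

Molecular formula: C7H5BrN2O.
DoU = (2C + 2 + N − H − X) / 2, where X is the halogen count and O/S are ignored.
    = (2·7 + 2 + 2 − 5 − 1) / 2 = 12 / 2 = 6.

6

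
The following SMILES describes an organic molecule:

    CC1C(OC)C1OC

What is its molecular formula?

C6H12O2

Walk through each heavy atom and fill implicit hydrogens from standard valence (C 4, N 3, O 2, S 2, halogen 1):
  atom 1: C, bond orders sum to 1 (valence 4) → 3 H
  atom 2: C, bond orders sum to 3 (valence 4) → 1 H
  atom 3: C, bond orders sum to 3 (valence 4) → 1 H
  atom 4: O, bond orders sum to 2 (valence 2) → 0 H
  atom 5: C, bond orders sum to 1 (valence 4) → 3 H
  atom 6: C, bond orders sum to 3 (valence 4) → 1 H
  atom 7: O, bond orders sum to 2 (valence 2) → 0 H
  atom 8: C, bond orders sum to 1 (valence 4) → 3 H
Totals → C:6, H:12, O:2.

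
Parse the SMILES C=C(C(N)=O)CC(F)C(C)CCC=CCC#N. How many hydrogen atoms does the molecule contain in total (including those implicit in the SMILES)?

19

Walk through each heavy atom and fill implicit hydrogens from standard valence (C 4, N 3, O 2, S 2, halogen 1):
  atom 1: C, bond orders sum to 2 (valence 4) → 2 H
  atom 2: C, bond orders sum to 4 (valence 4) → 0 H
  atom 3: C, bond orders sum to 4 (valence 4) → 0 H
  atom 4: N, bond orders sum to 1 (valence 3) → 2 H
  atom 5: O, bond orders sum to 2 (valence 2) → 0 H
  atom 6: C, bond orders sum to 2 (valence 4) → 2 H
  atom 7: C, bond orders sum to 3 (valence 4) → 1 H
  atom 8: F (halogen, monovalent) → 0 H
  atom 9: C, bond orders sum to 3 (valence 4) → 1 H
  atom 10: C, bond orders sum to 1 (valence 4) → 3 H
  atom 11: C, bond orders sum to 2 (valence 4) → 2 H
  atom 12: C, bond orders sum to 2 (valence 4) → 2 H
  atom 13: C, bond orders sum to 3 (valence 4) → 1 H
  atom 14: C, bond orders sum to 3 (valence 4) → 1 H
  atom 15: C, bond orders sum to 2 (valence 4) → 2 H
  atom 16: C, bond orders sum to 4 (valence 4) → 0 H
  atom 17: N, bond orders sum to 3 (valence 3) → 0 H
Total hydrogens: 19.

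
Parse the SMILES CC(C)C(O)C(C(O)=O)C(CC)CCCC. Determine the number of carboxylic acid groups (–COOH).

The carboxylic acid motif appears at heavy-atom position 7 in the SMILES.
Other groups present: 1 hydroxyl.
Carboxylic acid count: 1.

1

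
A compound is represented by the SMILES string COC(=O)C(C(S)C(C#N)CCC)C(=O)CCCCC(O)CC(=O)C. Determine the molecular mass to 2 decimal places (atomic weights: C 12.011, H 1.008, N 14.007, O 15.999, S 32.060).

First, the molecular formula is C18H29NO5S (counting implicit H from valence).
  C: 18 × 12.011 = 216.198
  H: 29 × 1.008 = 29.232
  N: 1 × 14.007 = 14.007
  O: 5 × 15.999 = 79.995
  S: 1 × 32.060 = 32.060
Sum: 18×12.011 + 29×1.008 + 1×14.007 + 5×15.999 + 1×32.060 = 371.492 → 371.49 g/mol.

371.49 g/mol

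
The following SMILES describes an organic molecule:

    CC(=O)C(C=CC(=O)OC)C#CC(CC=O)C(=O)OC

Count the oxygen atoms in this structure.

Scan the SMILES for O atoms (remember two-letter symbols like Cl and Br are single atoms).
Oxygen count: 6.

6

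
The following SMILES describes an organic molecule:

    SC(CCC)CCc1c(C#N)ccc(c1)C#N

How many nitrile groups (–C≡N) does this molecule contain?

2

The nitrile motif appears at heavy-atom positions 10, 16 in the SMILES.
Other groups present: 1 thiol.
Nitrile count: 2.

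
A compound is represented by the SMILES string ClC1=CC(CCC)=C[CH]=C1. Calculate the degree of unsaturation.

4

Molecular formula: C9H11Cl.
DoU = (2C + 2 + N − H − X) / 2, where X is the halogen count and O/S are ignored.
    = (2·9 + 2 + 0 − 11 − 1) / 2 = 8 / 2 = 4.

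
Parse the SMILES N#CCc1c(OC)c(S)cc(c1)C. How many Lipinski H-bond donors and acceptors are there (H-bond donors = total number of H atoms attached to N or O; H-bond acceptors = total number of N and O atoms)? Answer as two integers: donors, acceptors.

0, 2

Donors: find every N or O and count the H atoms it carries.
  atom 1 (N): bond orders sum to 3 → 0 H
  atom 6 (O): bond orders sum to 2 → 0 H
Lipinski HBD = 0.
Acceptors: N atoms = 1, O atoms = 1 → HBA = 2.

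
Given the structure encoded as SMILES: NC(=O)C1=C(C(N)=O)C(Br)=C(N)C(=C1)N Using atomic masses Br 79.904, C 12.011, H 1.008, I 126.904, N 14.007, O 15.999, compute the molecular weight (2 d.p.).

273.09 g/mol

First, the molecular formula is C8H9BrN4O2 (counting implicit H from valence).
  Br: 1 × 79.904 = 79.904
  C: 8 × 12.011 = 96.088
  H: 9 × 1.008 = 9.072
  N: 4 × 14.007 = 56.028
  O: 2 × 15.999 = 31.998
Sum: 1×79.904 + 8×12.011 + 9×1.008 + 4×14.007 + 2×15.999 = 273.090 → 273.09 g/mol.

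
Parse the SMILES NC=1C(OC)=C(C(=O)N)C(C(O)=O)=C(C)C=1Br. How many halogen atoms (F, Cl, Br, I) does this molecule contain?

1

Halogen atoms appear at heavy-atom position 17 (1×Br).
Other groups present: 1 amide, 1 carboxylic acid, 1 ether, 1 primary amine.
Halogen count: 1.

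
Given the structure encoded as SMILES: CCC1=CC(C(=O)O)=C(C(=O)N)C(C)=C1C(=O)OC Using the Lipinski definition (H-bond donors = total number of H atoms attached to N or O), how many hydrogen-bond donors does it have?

Donors: find every N or O and count the H atoms it carries.
  atom 7 (O): bond orders sum to 2 → 0 H
  atom 8 (O): bond orders sum to 1 → 1 H
  atom 11 (O): bond orders sum to 2 → 0 H
  atom 12 (N): bond orders sum to 1 → 2 H
  atom 17 (O): bond orders sum to 2 → 0 H
  atom 18 (O): bond orders sum to 2 → 0 H
Lipinski HBD = 3.

3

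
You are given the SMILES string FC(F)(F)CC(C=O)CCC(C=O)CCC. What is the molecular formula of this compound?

Walk through each heavy atom and fill implicit hydrogens from standard valence (C 4, N 3, O 2, S 2, halogen 1):
  atom 1: F (halogen, monovalent) → 0 H
  atom 2: C, bond orders sum to 4 (valence 4) → 0 H
  atom 3: F (halogen, monovalent) → 0 H
  atom 4: F (halogen, monovalent) → 0 H
  atom 5: C, bond orders sum to 2 (valence 4) → 2 H
  atom 6: C, bond orders sum to 3 (valence 4) → 1 H
  atom 7: C, bond orders sum to 3 (valence 4) → 1 H
  atom 8: O, bond orders sum to 2 (valence 2) → 0 H
  atom 9: C, bond orders sum to 2 (valence 4) → 2 H
  atom 10: C, bond orders sum to 2 (valence 4) → 2 H
  atom 11: C, bond orders sum to 3 (valence 4) → 1 H
  atom 12: C, bond orders sum to 3 (valence 4) → 1 H
  atom 13: O, bond orders sum to 2 (valence 2) → 0 H
  atom 14: C, bond orders sum to 2 (valence 4) → 2 H
  atom 15: C, bond orders sum to 2 (valence 4) → 2 H
  atom 16: C, bond orders sum to 1 (valence 4) → 3 H
Totals → C:11, H:17, F:3, O:2.

C11H17F3O2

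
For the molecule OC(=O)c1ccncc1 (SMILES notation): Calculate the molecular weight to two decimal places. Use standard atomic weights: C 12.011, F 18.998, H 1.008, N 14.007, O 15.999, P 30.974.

First, the molecular formula is C6H5NO2 (counting implicit H from valence).
  C: 6 × 12.011 = 72.066
  H: 5 × 1.008 = 5.040
  N: 1 × 14.007 = 14.007
  O: 2 × 15.999 = 31.998
Sum: 6×12.011 + 5×1.008 + 1×14.007 + 2×15.999 = 123.111 → 123.11 g/mol.

123.11 g/mol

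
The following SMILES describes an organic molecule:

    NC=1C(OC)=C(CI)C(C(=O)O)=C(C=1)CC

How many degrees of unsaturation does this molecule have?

Molecular formula: C11H14INO3.
DoU = (2C + 2 + N − H − X) / 2, where X is the halogen count and O/S are ignored.
    = (2·11 + 2 + 1 − 14 − 1) / 2 = 10 / 2 = 5.

5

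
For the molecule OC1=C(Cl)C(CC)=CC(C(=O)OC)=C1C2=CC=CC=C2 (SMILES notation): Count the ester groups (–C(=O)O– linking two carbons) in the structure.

1

The ester motif appears at heavy-atom position 10 in the SMILES.
Other groups present: 1 hydroxyl.
Ester count: 1.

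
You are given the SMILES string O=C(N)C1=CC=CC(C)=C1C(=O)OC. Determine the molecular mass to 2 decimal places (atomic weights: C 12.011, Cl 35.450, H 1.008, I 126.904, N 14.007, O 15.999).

First, the molecular formula is C10H11NO3 (counting implicit H from valence).
  C: 10 × 12.011 = 120.110
  H: 11 × 1.008 = 11.088
  N: 1 × 14.007 = 14.007
  O: 3 × 15.999 = 47.997
Sum: 10×12.011 + 11×1.008 + 1×14.007 + 3×15.999 = 193.202 → 193.20 g/mol.

193.20 g/mol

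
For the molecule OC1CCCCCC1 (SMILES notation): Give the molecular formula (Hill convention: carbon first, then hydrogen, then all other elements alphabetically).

C7H14O

Walk through each heavy atom and fill implicit hydrogens from standard valence (C 4, N 3, O 2, S 2, halogen 1):
  atom 1: O, bond orders sum to 1 (valence 2) → 1 H
  atom 2: C, bond orders sum to 3 (valence 4) → 1 H
  atom 3: C, bond orders sum to 2 (valence 4) → 2 H
  atom 4: C, bond orders sum to 2 (valence 4) → 2 H
  atom 5: C, bond orders sum to 2 (valence 4) → 2 H
  atom 6: C, bond orders sum to 2 (valence 4) → 2 H
  atom 7: C, bond orders sum to 2 (valence 4) → 2 H
  atom 8: C, bond orders sum to 2 (valence 4) → 2 H
Totals → C:7, H:14, O:1.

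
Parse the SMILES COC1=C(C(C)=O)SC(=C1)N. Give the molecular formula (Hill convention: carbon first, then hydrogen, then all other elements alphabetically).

C7H9NO2S

Walk through each heavy atom and fill implicit hydrogens from standard valence (C 4, N 3, O 2, S 2, halogen 1):
  atom 1: C, bond orders sum to 1 (valence 4) → 3 H
  atom 2: O, bond orders sum to 2 (valence 2) → 0 H
  atom 3: C, bond orders sum to 4 (valence 4) → 0 H
  atom 4: C, bond orders sum to 4 (valence 4) → 0 H
  atom 5: C, bond orders sum to 4 (valence 4) → 0 H
  atom 6: C, bond orders sum to 1 (valence 4) → 3 H
  atom 7: O, bond orders sum to 2 (valence 2) → 0 H
  atom 8: S, bond orders sum to 2 (valence 2) → 0 H
  atom 9: C, bond orders sum to 4 (valence 4) → 0 H
  atom 10: C, bond orders sum to 3 (valence 4) → 1 H
  atom 11: N, bond orders sum to 1 (valence 3) → 2 H
Totals → C:7, H:9, N:1, O:2, S:1.
In Hill order: C7H9NO2S.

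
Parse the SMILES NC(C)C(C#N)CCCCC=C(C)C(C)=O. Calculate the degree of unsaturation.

Molecular formula: C13H22N2O.
DoU = (2C + 2 + N − H − X) / 2, where X is the halogen count and O/S are ignored.
    = (2·13 + 2 + 2 − 22 − 0) / 2 = 8 / 2 = 4.

4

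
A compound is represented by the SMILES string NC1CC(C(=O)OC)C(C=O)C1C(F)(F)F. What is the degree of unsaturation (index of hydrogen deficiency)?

3

Molecular formula: C9H12F3NO3.
DoU = (2C + 2 + N − H − X) / 2, where X is the halogen count and O/S are ignored.
    = (2·9 + 2 + 1 − 12 − 3) / 2 = 6 / 2 = 3.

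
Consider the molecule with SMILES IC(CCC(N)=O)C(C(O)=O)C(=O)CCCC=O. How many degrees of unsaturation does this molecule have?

4

Degree of unsaturation = (number of rings) + (number of π bonds).
Ring closures in the SMILES: 0.
π bonds: 4 double bonds (each 1 DoU) → 4 DoU from unsaturation.
Total DoU = 0 + 4 = 4.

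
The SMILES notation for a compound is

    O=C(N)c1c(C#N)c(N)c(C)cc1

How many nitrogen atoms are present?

3

Scan the SMILES for N atoms (remember two-letter symbols like Cl and Br are single atoms).
Nitrogen count: 3.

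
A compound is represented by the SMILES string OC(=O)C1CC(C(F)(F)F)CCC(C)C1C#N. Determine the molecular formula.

Walk through each heavy atom and fill implicit hydrogens from standard valence (C 4, N 3, O 2, S 2, halogen 1):
  atom 1: O, bond orders sum to 1 (valence 2) → 1 H
  atom 2: C, bond orders sum to 4 (valence 4) → 0 H
  atom 3: O, bond orders sum to 2 (valence 2) → 0 H
  atom 4: C, bond orders sum to 3 (valence 4) → 1 H
  atom 5: C, bond orders sum to 2 (valence 4) → 2 H
  atom 6: C, bond orders sum to 3 (valence 4) → 1 H
  atom 7: C, bond orders sum to 4 (valence 4) → 0 H
  atom 8: F (halogen, monovalent) → 0 H
  atom 9: F (halogen, monovalent) → 0 H
  atom 10: F (halogen, monovalent) → 0 H
  atom 11: C, bond orders sum to 2 (valence 4) → 2 H
  atom 12: C, bond orders sum to 2 (valence 4) → 2 H
  atom 13: C, bond orders sum to 3 (valence 4) → 1 H
  atom 14: C, bond orders sum to 1 (valence 4) → 3 H
  atom 15: C, bond orders sum to 3 (valence 4) → 1 H
  atom 16: C, bond orders sum to 4 (valence 4) → 0 H
  atom 17: N, bond orders sum to 3 (valence 3) → 0 H
Totals → C:11, H:14, F:3, N:1, O:2.
In Hill order: C11H14F3NO2.

C11H14F3NO2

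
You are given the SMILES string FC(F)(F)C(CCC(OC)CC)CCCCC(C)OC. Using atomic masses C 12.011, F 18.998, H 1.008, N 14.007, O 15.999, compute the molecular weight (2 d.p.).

First, the molecular formula is C15H29F3O2 (counting implicit H from valence).
  C: 15 × 12.011 = 180.165
  F: 3 × 18.998 = 56.994
  H: 29 × 1.008 = 29.232
  O: 2 × 15.999 = 31.998
Sum: 15×12.011 + 3×18.998 + 29×1.008 + 2×15.999 = 298.389 → 298.39 g/mol.

298.39 g/mol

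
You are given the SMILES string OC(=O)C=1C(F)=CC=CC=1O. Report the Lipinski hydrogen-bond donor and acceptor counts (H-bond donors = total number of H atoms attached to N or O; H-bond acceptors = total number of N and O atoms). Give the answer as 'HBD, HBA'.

2, 3

Donors: find every N or O and count the H atoms it carries.
  atom 1 (O): bond orders sum to 1 → 1 H
  atom 3 (O): bond orders sum to 2 → 0 H
  atom 11 (O): bond orders sum to 1 → 1 H
Lipinski HBD = 2.
Acceptors: N atoms = 0, O atoms = 3 → HBA = 3.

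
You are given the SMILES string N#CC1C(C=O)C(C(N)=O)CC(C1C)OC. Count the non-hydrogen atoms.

16

Every atom symbol written in the SMILES (organic subset) is one heavy atom; implicit H are not written.
Heavy atoms by element → C:11, N:2, O:3.
Total: 16.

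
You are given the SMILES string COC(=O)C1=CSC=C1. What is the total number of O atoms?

Scan the SMILES for O atoms (remember two-letter symbols like Cl and Br are single atoms).
Oxygen count: 2.

2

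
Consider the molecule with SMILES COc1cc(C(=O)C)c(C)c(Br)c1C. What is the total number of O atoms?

Scan the SMILES for O atoms (remember two-letter symbols like Cl and Br are single atoms).
Oxygen count: 2.

2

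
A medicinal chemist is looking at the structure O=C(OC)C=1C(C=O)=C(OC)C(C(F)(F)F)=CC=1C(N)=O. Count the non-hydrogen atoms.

Every atom symbol written in the SMILES (organic subset) is one heavy atom; implicit H are not written.
Heavy atoms by element → C:12, F:3, N:1, O:5.
Total: 21.

21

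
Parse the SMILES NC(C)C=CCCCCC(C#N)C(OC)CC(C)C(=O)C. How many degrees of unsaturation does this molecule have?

4

Molecular formula: C17H30N2O2.
DoU = (2C + 2 + N − H − X) / 2, where X is the halogen count and O/S are ignored.
    = (2·17 + 2 + 2 − 30 − 0) / 2 = 8 / 2 = 4.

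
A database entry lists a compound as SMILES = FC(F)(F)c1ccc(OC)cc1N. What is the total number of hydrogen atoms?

Walk through each heavy atom and fill implicit hydrogens from standard valence (C 4, N 3, O 2, S 2, halogen 1); for lowercase aromatic atoms, an aromatic c carries 1 H when it has two neighbours and 0 H with three, and aromatic n carries 0 H:
  atom 1: F (halogen, monovalent) → 0 H
  atom 2: C, bond orders sum to 4 (valence 4) → 0 H
  atom 3: F (halogen, monovalent) → 0 H
  atom 4: F (halogen, monovalent) → 0 H
  atom 5: aromatic c, 3 neighbours → 0 H
  atom 6: aromatic c, 2 neighbours → 1 H
  atom 7: aromatic c, 2 neighbours → 1 H
  atom 8: aromatic c, 3 neighbours → 0 H
  atom 9: O, bond orders sum to 2 (valence 2) → 0 H
  atom 10: C, bond orders sum to 1 (valence 4) → 3 H
  atom 11: aromatic c, 2 neighbours → 1 H
  atom 12: aromatic c, 3 neighbours → 0 H
  atom 13: N, bond orders sum to 1 (valence 3) → 2 H
Total hydrogens: 8.

8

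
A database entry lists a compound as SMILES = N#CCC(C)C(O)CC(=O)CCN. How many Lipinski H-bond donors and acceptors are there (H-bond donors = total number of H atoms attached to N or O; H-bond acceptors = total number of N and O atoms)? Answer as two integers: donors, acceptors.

Donors: find every N or O and count the H atoms it carries.
  atom 1 (N): bond orders sum to 3 → 0 H
  atom 7 (O): bond orders sum to 1 → 1 H
  atom 10 (O): bond orders sum to 2 → 0 H
  atom 13 (N): bond orders sum to 1 → 2 H
Lipinski HBD = 3.
Acceptors: N atoms = 2, O atoms = 2 → HBA = 4.

3, 4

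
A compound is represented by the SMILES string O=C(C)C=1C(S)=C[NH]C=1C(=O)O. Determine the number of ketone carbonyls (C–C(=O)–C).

1

The ketone motif appears at heavy-atom position 2 in the SMILES.
Other groups present: 1 carboxylic acid, 1 thiol.
Ketone count: 1.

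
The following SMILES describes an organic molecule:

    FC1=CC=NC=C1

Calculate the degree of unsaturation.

4

Degree of unsaturation = (number of rings) + (number of π bonds).
Ring closures in the SMILES: 1.
π bonds: 3 double bonds (each 1 DoU) → 3 DoU from unsaturation.
Total DoU = 1 + 3 = 4.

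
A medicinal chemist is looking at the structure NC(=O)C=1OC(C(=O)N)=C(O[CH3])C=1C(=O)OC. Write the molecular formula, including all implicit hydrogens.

Walk through each heavy atom and fill implicit hydrogens from standard valence (C 4, N 3, O 2, S 2, halogen 1):
  atom 1: N, bond orders sum to 1 (valence 3) → 2 H
  atom 2: C, bond orders sum to 4 (valence 4) → 0 H
  atom 3: O, bond orders sum to 2 (valence 2) → 0 H
  atom 4: C, bond orders sum to 4 (valence 4) → 0 H
  atom 5: O, bond orders sum to 2 (valence 2) → 0 H
  atom 6: C, bond orders sum to 4 (valence 4) → 0 H
  atom 7: C, bond orders sum to 4 (valence 4) → 0 H
  atom 8: O, bond orders sum to 2 (valence 2) → 0 H
  atom 9: N, bond orders sum to 1 (valence 3) → 2 H
  atom 10: C, bond orders sum to 4 (valence 4) → 0 H
  atom 11: O, bond orders sum to 2 (valence 2) → 0 H
  atom 12: C with explicit H count 3
  atom 13: C, bond orders sum to 4 (valence 4) → 0 H
  atom 14: C, bond orders sum to 4 (valence 4) → 0 H
  atom 15: O, bond orders sum to 2 (valence 2) → 0 H
  atom 16: O, bond orders sum to 2 (valence 2) → 0 H
  atom 17: C, bond orders sum to 1 (valence 4) → 3 H
Totals → C:9, H:10, N:2, O:6.

C9H10N2O6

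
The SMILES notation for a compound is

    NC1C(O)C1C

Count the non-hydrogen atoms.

6

Every atom symbol written in the SMILES (organic subset) is one heavy atom; implicit H are not written.
Heavy atoms by element → C:4, N:1, O:1.
Total: 6.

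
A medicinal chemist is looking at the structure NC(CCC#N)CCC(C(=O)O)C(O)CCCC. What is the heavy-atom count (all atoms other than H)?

Every atom symbol written in the SMILES (organic subset) is one heavy atom; implicit H are not written.
Heavy atoms by element → C:13, N:2, O:3.
Total: 18.

18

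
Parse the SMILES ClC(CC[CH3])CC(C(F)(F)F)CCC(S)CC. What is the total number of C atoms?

12

Count every carbon token in the SMILES (each C, including those in ring-closure positions and inside branches).
Carbon count: 12.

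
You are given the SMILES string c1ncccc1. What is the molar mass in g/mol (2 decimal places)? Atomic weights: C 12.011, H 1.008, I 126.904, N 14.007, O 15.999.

79.10 g/mol

First, the molecular formula is C5H5N (counting implicit H from valence).
  C: 5 × 12.011 = 60.055
  H: 5 × 1.008 = 5.040
  N: 1 × 14.007 = 14.007
Sum: 5×12.011 + 5×1.008 + 1×14.007 = 79.102 → 79.10 g/mol.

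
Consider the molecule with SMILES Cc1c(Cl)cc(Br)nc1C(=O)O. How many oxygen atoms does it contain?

Scan the SMILES for O atoms (remember two-letter symbols like Cl and Br are single atoms).
Oxygen count: 2.

2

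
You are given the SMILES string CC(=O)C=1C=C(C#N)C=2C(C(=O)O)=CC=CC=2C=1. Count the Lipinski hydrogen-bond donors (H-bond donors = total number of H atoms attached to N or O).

1

Donors: find every N or O and count the H atoms it carries.
  atom 3 (O): bond orders sum to 2 → 0 H
  atom 8 (N): bond orders sum to 3 → 0 H
  atom 12 (O): bond orders sum to 2 → 0 H
  atom 13 (O): bond orders sum to 1 → 1 H
Lipinski HBD = 1.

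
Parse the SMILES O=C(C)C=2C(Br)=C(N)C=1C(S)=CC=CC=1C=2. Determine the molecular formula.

Walk through each heavy atom and fill implicit hydrogens from standard valence (C 4, N 3, O 2, S 2, halogen 1):
  atom 1: O, bond orders sum to 2 (valence 2) → 0 H
  atom 2: C, bond orders sum to 4 (valence 4) → 0 H
  atom 3: C, bond orders sum to 1 (valence 4) → 3 H
  atom 4: C, bond orders sum to 4 (valence 4) → 0 H
  atom 5: C, bond orders sum to 4 (valence 4) → 0 H
  atom 6: Br (halogen, monovalent) → 0 H
  atom 7: C, bond orders sum to 4 (valence 4) → 0 H
  atom 8: N, bond orders sum to 1 (valence 3) → 2 H
  atom 9: C, bond orders sum to 4 (valence 4) → 0 H
  atom 10: C, bond orders sum to 4 (valence 4) → 0 H
  atom 11: S, bond orders sum to 1 (valence 2) → 1 H
  atom 12: C, bond orders sum to 3 (valence 4) → 1 H
  atom 13: C, bond orders sum to 3 (valence 4) → 1 H
  atom 14: C, bond orders sum to 3 (valence 4) → 1 H
  atom 15: C, bond orders sum to 4 (valence 4) → 0 H
  atom 16: C, bond orders sum to 3 (valence 4) → 1 H
Totals → C:12, H:10, Br:1, N:1, O:1, S:1.

C12H10BrNOS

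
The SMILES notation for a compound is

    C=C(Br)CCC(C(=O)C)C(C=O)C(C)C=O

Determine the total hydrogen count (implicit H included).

17

Walk through each heavy atom and fill implicit hydrogens from standard valence (C 4, N 3, O 2, S 2, halogen 1):
  atom 1: C, bond orders sum to 2 (valence 4) → 2 H
  atom 2: C, bond orders sum to 4 (valence 4) → 0 H
  atom 3: Br (halogen, monovalent) → 0 H
  atom 4: C, bond orders sum to 2 (valence 4) → 2 H
  atom 5: C, bond orders sum to 2 (valence 4) → 2 H
  atom 6: C, bond orders sum to 3 (valence 4) → 1 H
  atom 7: C, bond orders sum to 4 (valence 4) → 0 H
  atom 8: O, bond orders sum to 2 (valence 2) → 0 H
  atom 9: C, bond orders sum to 1 (valence 4) → 3 H
  atom 10: C, bond orders sum to 3 (valence 4) → 1 H
  atom 11: C, bond orders sum to 3 (valence 4) → 1 H
  atom 12: O, bond orders sum to 2 (valence 2) → 0 H
  atom 13: C, bond orders sum to 3 (valence 4) → 1 H
  atom 14: C, bond orders sum to 1 (valence 4) → 3 H
  atom 15: C, bond orders sum to 3 (valence 4) → 1 H
  atom 16: O, bond orders sum to 2 (valence 2) → 0 H
Total hydrogens: 17.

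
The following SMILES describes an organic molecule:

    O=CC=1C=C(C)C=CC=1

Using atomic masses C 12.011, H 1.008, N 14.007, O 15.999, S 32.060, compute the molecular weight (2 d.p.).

First, the molecular formula is C8H8O (counting implicit H from valence).
  C: 8 × 12.011 = 96.088
  H: 8 × 1.008 = 8.064
  O: 1 × 15.999 = 15.999
Sum: 8×12.011 + 8×1.008 + 1×15.999 = 120.151 → 120.15 g/mol.

120.15 g/mol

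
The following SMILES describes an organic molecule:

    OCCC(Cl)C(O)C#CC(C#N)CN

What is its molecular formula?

C9H13ClN2O2

Walk through each heavy atom and fill implicit hydrogens from standard valence (C 4, N 3, O 2, S 2, halogen 1):
  atom 1: O, bond orders sum to 1 (valence 2) → 1 H
  atom 2: C, bond orders sum to 2 (valence 4) → 2 H
  atom 3: C, bond orders sum to 2 (valence 4) → 2 H
  atom 4: C, bond orders sum to 3 (valence 4) → 1 H
  atom 5: Cl (halogen, monovalent) → 0 H
  atom 6: C, bond orders sum to 3 (valence 4) → 1 H
  atom 7: O, bond orders sum to 1 (valence 2) → 1 H
  atom 8: C, bond orders sum to 4 (valence 4) → 0 H
  atom 9: C, bond orders sum to 4 (valence 4) → 0 H
  atom 10: C, bond orders sum to 3 (valence 4) → 1 H
  atom 11: C, bond orders sum to 4 (valence 4) → 0 H
  atom 12: N, bond orders sum to 3 (valence 3) → 0 H
  atom 13: C, bond orders sum to 2 (valence 4) → 2 H
  atom 14: N, bond orders sum to 1 (valence 3) → 2 H
Totals → C:9, H:13, Cl:1, N:2, O:2.
In Hill order: C9H13ClN2O2.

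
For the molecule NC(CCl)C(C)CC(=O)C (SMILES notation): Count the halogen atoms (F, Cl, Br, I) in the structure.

Halogen atoms appear at heavy-atom position 4 (1×Cl).
Other groups present: 1 ketone, 1 primary amine.
Halogen count: 1.

1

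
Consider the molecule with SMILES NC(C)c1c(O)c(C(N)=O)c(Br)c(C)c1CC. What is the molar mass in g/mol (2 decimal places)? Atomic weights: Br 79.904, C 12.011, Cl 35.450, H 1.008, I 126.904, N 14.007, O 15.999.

First, the molecular formula is C12H17BrN2O2 (counting implicit H from valence).
  Br: 1 × 79.904 = 79.904
  C: 12 × 12.011 = 144.132
  H: 17 × 1.008 = 17.136
  N: 2 × 14.007 = 28.014
  O: 2 × 15.999 = 31.998
Sum: 1×79.904 + 12×12.011 + 17×1.008 + 2×14.007 + 2×15.999 = 301.184 → 301.18 g/mol.

301.18 g/mol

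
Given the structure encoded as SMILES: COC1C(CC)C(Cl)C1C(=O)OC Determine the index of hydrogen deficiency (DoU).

2

Molecular formula: C9H15ClO3.
DoU = (2C + 2 + N − H − X) / 2, where X is the halogen count and O/S are ignored.
    = (2·9 + 2 + 0 − 15 − 1) / 2 = 4 / 2 = 2.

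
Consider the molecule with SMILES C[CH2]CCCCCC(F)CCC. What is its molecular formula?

Walk through each heavy atom and fill implicit hydrogens from standard valence (C 4, N 3, O 2, S 2, halogen 1):
  atom 1: C, bond orders sum to 1 (valence 4) → 3 H
  atom 2: C with explicit H count 2
  atom 3: C, bond orders sum to 2 (valence 4) → 2 H
  atom 4: C, bond orders sum to 2 (valence 4) → 2 H
  atom 5: C, bond orders sum to 2 (valence 4) → 2 H
  atom 6: C, bond orders sum to 2 (valence 4) → 2 H
  atom 7: C, bond orders sum to 2 (valence 4) → 2 H
  atom 8: C, bond orders sum to 3 (valence 4) → 1 H
  atom 9: F (halogen, monovalent) → 0 H
  atom 10: C, bond orders sum to 2 (valence 4) → 2 H
  atom 11: C, bond orders sum to 2 (valence 4) → 2 H
  atom 12: C, bond orders sum to 1 (valence 4) → 3 H
Totals → C:11, H:23, F:1.

C11H23F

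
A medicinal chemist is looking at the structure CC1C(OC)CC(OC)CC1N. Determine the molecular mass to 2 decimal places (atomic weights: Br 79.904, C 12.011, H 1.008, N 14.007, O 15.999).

173.26 g/mol

First, the molecular formula is C9H19NO2 (counting implicit H from valence).
  C: 9 × 12.011 = 108.099
  H: 19 × 1.008 = 19.152
  N: 1 × 14.007 = 14.007
  O: 2 × 15.999 = 31.998
Sum: 9×12.011 + 19×1.008 + 1×14.007 + 2×15.999 = 173.256 → 173.26 g/mol.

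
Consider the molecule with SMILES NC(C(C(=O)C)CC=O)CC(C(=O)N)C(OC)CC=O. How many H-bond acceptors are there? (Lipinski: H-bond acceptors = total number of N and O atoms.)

N atoms: 2; O atoms: 5.
Lipinski HBA = 2 + 5 = 7.

7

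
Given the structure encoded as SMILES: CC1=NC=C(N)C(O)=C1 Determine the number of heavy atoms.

Every atom symbol written in the SMILES (organic subset) is one heavy atom; implicit H are not written.
Heavy atoms by element → C:6, N:2, O:1.
Total: 9.

9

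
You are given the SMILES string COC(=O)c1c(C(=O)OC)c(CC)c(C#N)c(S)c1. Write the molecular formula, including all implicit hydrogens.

Walk through each heavy atom and fill implicit hydrogens from standard valence (C 4, N 3, O 2, S 2, halogen 1); for lowercase aromatic atoms, an aromatic c carries 1 H when it has two neighbours and 0 H with three, and aromatic n carries 0 H:
  atom 1: C, bond orders sum to 1 (valence 4) → 3 H
  atom 2: O, bond orders sum to 2 (valence 2) → 0 H
  atom 3: C, bond orders sum to 4 (valence 4) → 0 H
  atom 4: O, bond orders sum to 2 (valence 2) → 0 H
  atom 5: aromatic c, 3 neighbours → 0 H
  atom 6: aromatic c, 3 neighbours → 0 H
  atom 7: C, bond orders sum to 4 (valence 4) → 0 H
  atom 8: O, bond orders sum to 2 (valence 2) → 0 H
  atom 9: O, bond orders sum to 2 (valence 2) → 0 H
  atom 10: C, bond orders sum to 1 (valence 4) → 3 H
  atom 11: aromatic c, 3 neighbours → 0 H
  atom 12: C, bond orders sum to 2 (valence 4) → 2 H
  atom 13: C, bond orders sum to 1 (valence 4) → 3 H
  atom 14: aromatic c, 3 neighbours → 0 H
  atom 15: C, bond orders sum to 4 (valence 4) → 0 H
  atom 16: N, bond orders sum to 3 (valence 3) → 0 H
  atom 17: aromatic c, 3 neighbours → 0 H
  atom 18: S, bond orders sum to 1 (valence 2) → 1 H
  atom 19: aromatic c, 2 neighbours → 1 H
Totals → C:13, H:13, N:1, O:4, S:1.
In Hill order: C13H13NO4S.

C13H13NO4S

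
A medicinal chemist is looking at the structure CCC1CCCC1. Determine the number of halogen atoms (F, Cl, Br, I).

Scan the SMILES for the halogen motif — none present.

0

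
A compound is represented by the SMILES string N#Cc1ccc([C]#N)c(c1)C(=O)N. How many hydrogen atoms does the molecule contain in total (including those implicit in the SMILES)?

Walk through each heavy atom and fill implicit hydrogens from standard valence (C 4, N 3, O 2, S 2, halogen 1); for lowercase aromatic atoms, an aromatic c carries 1 H when it has two neighbours and 0 H with three, and aromatic n carries 0 H:
  atom 1: N, bond orders sum to 3 (valence 3) → 0 H
  atom 2: C, bond orders sum to 4 (valence 4) → 0 H
  atom 3: aromatic c, 3 neighbours → 0 H
  atom 4: aromatic c, 2 neighbours → 1 H
  atom 5: aromatic c, 2 neighbours → 1 H
  atom 6: aromatic c, 3 neighbours → 0 H
  atom 7: C with explicit H count 0
  atom 8: N, bond orders sum to 3 (valence 3) → 0 H
  atom 9: aromatic c, 3 neighbours → 0 H
  atom 10: aromatic c, 2 neighbours → 1 H
  atom 11: C, bond orders sum to 4 (valence 4) → 0 H
  atom 12: O, bond orders sum to 2 (valence 2) → 0 H
  atom 13: N, bond orders sum to 1 (valence 3) → 2 H
Total hydrogens: 5.

5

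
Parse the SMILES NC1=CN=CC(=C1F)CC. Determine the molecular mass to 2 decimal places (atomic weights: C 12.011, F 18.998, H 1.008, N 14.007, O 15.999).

First, the molecular formula is C7H9FN2 (counting implicit H from valence).
  C: 7 × 12.011 = 84.077
  F: 1 × 18.998 = 18.998
  H: 9 × 1.008 = 9.072
  N: 2 × 14.007 = 28.014
Sum: 7×12.011 + 1×18.998 + 9×1.008 + 2×14.007 = 140.161 → 140.16 g/mol.

140.16 g/mol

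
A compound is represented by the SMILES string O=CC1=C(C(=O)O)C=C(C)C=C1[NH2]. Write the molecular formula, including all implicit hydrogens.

C9H9NO3

Walk through each heavy atom and fill implicit hydrogens from standard valence (C 4, N 3, O 2, S 2, halogen 1):
  atom 1: O, bond orders sum to 2 (valence 2) → 0 H
  atom 2: C, bond orders sum to 3 (valence 4) → 1 H
  atom 3: C, bond orders sum to 4 (valence 4) → 0 H
  atom 4: C, bond orders sum to 4 (valence 4) → 0 H
  atom 5: C, bond orders sum to 4 (valence 4) → 0 H
  atom 6: O, bond orders sum to 2 (valence 2) → 0 H
  atom 7: O, bond orders sum to 1 (valence 2) → 1 H
  atom 8: C, bond orders sum to 3 (valence 4) → 1 H
  atom 9: C, bond orders sum to 4 (valence 4) → 0 H
  atom 10: C, bond orders sum to 1 (valence 4) → 3 H
  atom 11: C, bond orders sum to 3 (valence 4) → 1 H
  atom 12: C, bond orders sum to 4 (valence 4) → 0 H
  atom 13: N with explicit H count 2
Totals → C:9, H:9, N:1, O:3.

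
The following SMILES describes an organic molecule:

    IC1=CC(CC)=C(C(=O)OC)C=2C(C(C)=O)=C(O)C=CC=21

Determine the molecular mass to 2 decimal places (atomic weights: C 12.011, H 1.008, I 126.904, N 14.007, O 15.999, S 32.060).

398.20 g/mol

First, the molecular formula is C16H15IO4 (counting implicit H from valence).
  C: 16 × 12.011 = 192.176
  H: 15 × 1.008 = 15.120
  I: 1 × 126.904 = 126.904
  O: 4 × 15.999 = 63.996
Sum: 16×12.011 + 15×1.008 + 1×126.904 + 4×15.999 = 398.196 → 398.20 g/mol.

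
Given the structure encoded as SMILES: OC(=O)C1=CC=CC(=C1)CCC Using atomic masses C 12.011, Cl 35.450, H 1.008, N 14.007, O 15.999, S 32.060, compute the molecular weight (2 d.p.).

164.20 g/mol

First, the molecular formula is C10H12O2 (counting implicit H from valence).
  C: 10 × 12.011 = 120.110
  H: 12 × 1.008 = 12.096
  O: 2 × 15.999 = 31.998
Sum: 10×12.011 + 12×1.008 + 2×15.999 = 164.204 → 164.20 g/mol.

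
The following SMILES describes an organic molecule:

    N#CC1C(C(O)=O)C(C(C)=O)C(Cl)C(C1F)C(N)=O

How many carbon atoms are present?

11

Count every carbon token in the SMILES (each C, including those in ring-closure positions and inside branches).
Carbon count: 11.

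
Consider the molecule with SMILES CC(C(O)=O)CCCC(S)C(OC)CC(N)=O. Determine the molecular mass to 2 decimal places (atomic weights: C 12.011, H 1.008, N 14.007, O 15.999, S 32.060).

263.35 g/mol

First, the molecular formula is C11H21NO4S (counting implicit H from valence).
  C: 11 × 12.011 = 132.121
  H: 21 × 1.008 = 21.168
  N: 1 × 14.007 = 14.007
  O: 4 × 15.999 = 63.996
  S: 1 × 32.060 = 32.060
Sum: 11×12.011 + 21×1.008 + 1×14.007 + 4×15.999 + 1×32.060 = 263.352 → 263.35 g/mol.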